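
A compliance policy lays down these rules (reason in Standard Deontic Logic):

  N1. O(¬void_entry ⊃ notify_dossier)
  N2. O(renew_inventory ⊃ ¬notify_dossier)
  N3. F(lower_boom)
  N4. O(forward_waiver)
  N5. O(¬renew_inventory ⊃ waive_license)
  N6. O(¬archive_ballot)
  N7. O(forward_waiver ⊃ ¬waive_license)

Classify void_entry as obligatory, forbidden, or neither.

Obligatory

Premise 4 gives O(forward_waiver).
From O(forward_waiver) and premise 7, O(forward_waiver ⊃ ¬waive_license), we obtain O(¬waive_license).
The contrapositive of premise 5 (O(¬renew_inventory ⊃ waive_license)) is O(¬waive_license ⊃ renew_inventory), and O(¬waive_license) is already established, so O(renew_inventory).
Applying K to premise 2 (O(renew_inventory ⊃ ¬notify_dossier)) and O(renew_inventory) yields O(¬notify_dossier).
Premise 1 is O(¬void_entry ⊃ notify_dossier); contrapositively O(¬notify_dossier ⊃ void_entry). Since O(¬notify_dossier) holds, K gives O(void_entry).
Premises 3, 6 do not contribute to this derivation.
Hence void_entry is obligatory.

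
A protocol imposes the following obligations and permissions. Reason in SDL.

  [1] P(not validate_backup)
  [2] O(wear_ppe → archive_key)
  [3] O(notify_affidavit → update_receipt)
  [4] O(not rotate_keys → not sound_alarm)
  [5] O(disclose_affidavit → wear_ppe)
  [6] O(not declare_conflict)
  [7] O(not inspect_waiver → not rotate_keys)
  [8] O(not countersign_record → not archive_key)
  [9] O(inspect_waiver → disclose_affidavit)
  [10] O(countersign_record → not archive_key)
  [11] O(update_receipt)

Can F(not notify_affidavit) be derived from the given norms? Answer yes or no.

Premise 3 is O(notify_affidavit → update_receipt); even if O(update_receipt) held, inferring O(notify_affidavit) would be affirming the consequent — invalid.
No other premise forces O(notify_affidavit). An ideal world satisfying every premise can still have not notify_affidavit true, so F(not notify_affidavit) is not derivable.

No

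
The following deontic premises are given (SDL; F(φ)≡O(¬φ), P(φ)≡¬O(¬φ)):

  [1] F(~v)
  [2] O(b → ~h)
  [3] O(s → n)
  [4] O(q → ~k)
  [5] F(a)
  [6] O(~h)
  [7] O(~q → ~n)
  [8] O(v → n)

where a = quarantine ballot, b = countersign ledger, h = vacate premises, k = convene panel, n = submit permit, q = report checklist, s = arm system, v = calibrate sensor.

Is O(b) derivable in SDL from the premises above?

Premise 2 is O(b → ~h); even if O(~h) held, inferring O(b) would be affirming the consequent — invalid.
No other premise forces O(b). An ideal world satisfying every premise can still have b false, so O(b) is not derivable.

No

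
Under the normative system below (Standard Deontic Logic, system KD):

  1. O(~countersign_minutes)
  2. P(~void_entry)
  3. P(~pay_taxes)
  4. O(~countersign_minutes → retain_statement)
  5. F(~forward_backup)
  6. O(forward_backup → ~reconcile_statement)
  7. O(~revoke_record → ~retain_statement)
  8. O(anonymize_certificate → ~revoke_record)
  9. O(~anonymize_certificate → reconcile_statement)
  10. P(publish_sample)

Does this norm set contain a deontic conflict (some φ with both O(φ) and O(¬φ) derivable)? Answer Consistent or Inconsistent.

F(~forward_backup) at premise 5 means O(forward_backup).
From O(forward_backup) and premise 6, O(forward_backup → ~reconcile_statement), we obtain O(~reconcile_statement).
Premise 9, O(~anonymize_certificate → reconcile_statement), contraposes to O(~reconcile_statement → anonymize_certificate); with O(~reconcile_statement) we get O(anonymize_certificate).
With premise 8, O(anonymize_certificate → ~revoke_record), the K-axiom yields O(~revoke_record).
Applying K to premise 7 (O(~revoke_record → ~retain_statement)) and O(~revoke_record) yields O(~retain_statement).
Premise 4, O(~countersign_minutes → retain_statement), contraposes to O(~retain_statement → countersign_minutes); with O(~retain_statement) we get O(countersign_minutes).
Yet premise 1 states O(~countersign_minutes).
We now have both O(countersign_minutes) and O(~countersign_minutes) — countersign_minutes is simultaneously obligatory and forbidden, violating the D-axiom.

Inconsistent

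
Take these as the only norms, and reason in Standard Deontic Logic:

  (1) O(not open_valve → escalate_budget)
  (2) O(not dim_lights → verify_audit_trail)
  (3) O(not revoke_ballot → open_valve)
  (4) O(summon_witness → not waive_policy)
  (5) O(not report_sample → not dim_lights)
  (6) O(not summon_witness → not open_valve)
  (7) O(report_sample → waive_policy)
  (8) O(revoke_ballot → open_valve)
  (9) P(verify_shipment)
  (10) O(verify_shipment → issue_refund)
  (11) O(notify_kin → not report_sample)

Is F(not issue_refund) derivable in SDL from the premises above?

Premise 10 is O(verify_shipment → issue_refund), but O(verify_shipment) is not derivable from the premises (the permission P(verify_shipment) asserts only not O(not verify_shipment), not O(verify_shipment)), so it does not yield O(issue_refund).
No other premise forces O(issue_refund). An ideal world satisfying every premise can still have not issue_refund true, so F(not issue_refund) is not derivable.

No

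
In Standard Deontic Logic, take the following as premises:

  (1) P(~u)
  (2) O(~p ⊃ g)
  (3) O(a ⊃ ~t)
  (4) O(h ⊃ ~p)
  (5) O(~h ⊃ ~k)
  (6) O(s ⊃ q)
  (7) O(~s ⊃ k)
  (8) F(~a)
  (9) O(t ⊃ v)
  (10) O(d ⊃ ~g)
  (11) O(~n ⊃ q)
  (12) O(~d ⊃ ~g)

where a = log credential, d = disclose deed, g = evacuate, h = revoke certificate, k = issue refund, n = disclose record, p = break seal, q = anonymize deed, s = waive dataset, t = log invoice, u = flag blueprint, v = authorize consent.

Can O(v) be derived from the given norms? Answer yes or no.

Premise 9 is O(t ⊃ v), but O(t) is not derivable from the premises, so it does not yield O(v).
No other premise forces O(v). An ideal world satisfying every premise can still have v false, so O(v) is not derivable.

No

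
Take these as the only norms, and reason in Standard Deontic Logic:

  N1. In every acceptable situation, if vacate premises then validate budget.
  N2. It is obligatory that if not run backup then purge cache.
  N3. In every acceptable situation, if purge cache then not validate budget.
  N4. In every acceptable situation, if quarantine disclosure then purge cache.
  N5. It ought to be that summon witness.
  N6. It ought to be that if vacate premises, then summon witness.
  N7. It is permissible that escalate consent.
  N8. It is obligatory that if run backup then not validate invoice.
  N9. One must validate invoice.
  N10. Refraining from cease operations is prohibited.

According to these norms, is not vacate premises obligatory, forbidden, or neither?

From premise 9 we have O(validate_invoice).
Premise 8, O(run_backup → ¬validate_invoice), contraposes to O(validate_invoice → ¬run_backup); with O(validate_invoice) we get O(¬run_backup).
From O(¬run_backup) and premise 2, O(¬run_backup → purge_cache), we obtain O(purge_cache).
Premise 3 is O(purge_cache → ¬validate_budget); since O(purge_cache), deontic closure gives O(¬validate_budget).
The contrapositive of premise 1 (O(vacate_premises → validate_budget)) is O(¬validate_budget → ¬vacate_premises), and O(¬validate_budget) is already established, so O(¬vacate_premises).
Premises 4, 5, 6, 7, 10 do not contribute to this derivation.
Hence ¬vacate_premises is obligatory.

Obligatory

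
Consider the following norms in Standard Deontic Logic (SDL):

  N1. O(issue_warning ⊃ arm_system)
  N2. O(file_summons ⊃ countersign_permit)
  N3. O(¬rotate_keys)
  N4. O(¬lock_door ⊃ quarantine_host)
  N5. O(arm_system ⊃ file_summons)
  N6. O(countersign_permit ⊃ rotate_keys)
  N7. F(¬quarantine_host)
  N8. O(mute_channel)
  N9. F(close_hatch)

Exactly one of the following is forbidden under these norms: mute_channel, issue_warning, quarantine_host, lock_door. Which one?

From premise 3 we have O(¬rotate_keys).
The contrapositive of premise 6 (O(countersign_permit ⊃ rotate_keys)) is O(¬rotate_keys ⊃ ¬countersign_permit), and O(¬rotate_keys) is already established, so O(¬countersign_permit).
The contrapositive of premise 2 (O(file_summons ⊃ countersign_permit)) is O(¬countersign_permit ⊃ ¬file_summons), and O(¬countersign_permit) is already established, so O(¬file_summons).
The contrapositive of premise 5 (O(arm_system ⊃ file_summons)) is O(¬file_summons ⊃ ¬arm_system), and O(¬file_summons) is already established, so O(¬arm_system).
Premise 1, O(issue_warning ⊃ arm_system), contraposes to O(¬arm_system ⊃ ¬issue_warning); with O(¬arm_system) we get O(¬issue_warning).
So O(¬issue_warning) holds, i.e. issue_warning is forbidden. None of the other listed options is forbidden under the premises.

issue_warning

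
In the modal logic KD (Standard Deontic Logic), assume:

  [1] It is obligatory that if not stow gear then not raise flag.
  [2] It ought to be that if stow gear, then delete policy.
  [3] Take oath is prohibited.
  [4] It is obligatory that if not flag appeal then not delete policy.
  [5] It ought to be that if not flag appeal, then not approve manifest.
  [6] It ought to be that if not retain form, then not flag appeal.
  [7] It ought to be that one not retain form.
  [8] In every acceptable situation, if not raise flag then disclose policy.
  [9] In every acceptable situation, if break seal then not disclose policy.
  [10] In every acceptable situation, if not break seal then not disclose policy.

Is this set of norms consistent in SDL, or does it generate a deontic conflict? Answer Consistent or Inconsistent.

Inconsistent

Premises 9 and 10 are O(break_seal → ¬disclose_policy) and O(¬break_seal → ¬disclose_policy); every ideal world satisfies break_seal or ¬break_seal, so in either case ¬disclose_policy holds — hence O(¬disclose_policy).
Premise 8, O(¬raise_flag → disclose_policy), contraposes to O(¬disclose_policy → raise_flag); with O(¬disclose_policy) we get O(raise_flag).
The contrapositive of premise 1 (O(¬stow_gear → ¬raise_flag)) is O(raise_flag → stow_gear), and O(raise_flag) is already established, so O(stow_gear).
Applying K to premise 2 (O(stow_gear → delete_policy)) and O(stow_gear) yields O(delete_policy).
Premise 4, O(¬flag_appeal → ¬delete_policy), contraposes to O(delete_policy → flag_appeal); with O(delete_policy) we get O(flag_appeal).
Premise 6, O(¬retain_form → ¬flag_appeal), contraposes to O(flag_appeal → retain_form); with O(flag_appeal) we get O(retain_form).
However, premise 7 gives O(¬retain_form).
We now have both O(retain_form) and O(¬retain_form) — retain_form is simultaneously obligatory and forbidden, violating the D-axiom.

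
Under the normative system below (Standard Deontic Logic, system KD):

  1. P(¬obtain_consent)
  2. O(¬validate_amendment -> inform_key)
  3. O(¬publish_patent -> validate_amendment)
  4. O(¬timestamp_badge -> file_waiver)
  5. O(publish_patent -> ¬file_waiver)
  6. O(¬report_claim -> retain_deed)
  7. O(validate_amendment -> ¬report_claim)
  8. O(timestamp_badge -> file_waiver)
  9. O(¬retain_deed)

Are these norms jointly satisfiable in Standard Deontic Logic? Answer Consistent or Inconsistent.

Inconsistent

Premises 8 and 4 are O(timestamp_badge -> file_waiver) and O(¬timestamp_badge -> file_waiver); every ideal world satisfies timestamp_badge or ¬timestamp_badge, so in either case file_waiver holds — hence O(file_waiver).
Premise 5, O(publish_patent -> ¬file_waiver), contraposes to O(file_waiver -> ¬publish_patent); with O(file_waiver) we get O(¬publish_patent).
From O(¬publish_patent) and premise 3, O(¬publish_patent -> validate_amendment), we obtain O(validate_amendment).
Premise 7 is O(validate_amendment -> ¬report_claim); since O(validate_amendment), deontic closure gives O(¬report_claim).
With premise 6, O(¬report_claim -> retain_deed), the K-axiom yields O(retain_deed).
Yet premise 9 states O(¬retain_deed).
We now have both O(retain_deed) and O(¬retain_deed) — retain_deed is simultaneously obligatory and forbidden, violating the D-axiom.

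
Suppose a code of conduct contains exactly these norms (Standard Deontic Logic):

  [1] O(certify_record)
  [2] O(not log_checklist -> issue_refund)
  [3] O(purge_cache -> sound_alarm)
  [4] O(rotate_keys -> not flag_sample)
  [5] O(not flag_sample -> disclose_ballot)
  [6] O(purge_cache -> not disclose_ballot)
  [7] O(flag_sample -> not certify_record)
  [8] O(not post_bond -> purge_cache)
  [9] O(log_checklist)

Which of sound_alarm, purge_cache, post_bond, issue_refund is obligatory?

Premise 1 states O(certify_record) outright.
Premise 7 is O(flag_sample -> not certify_record); contrapositively O(certify_record -> not flag_sample). Since O(certify_record) holds, K gives O(not flag_sample).
With premise 5, O(not flag_sample -> disclose_ballot), the K-axiom yields O(disclose_ballot).
Premise 6, O(purge_cache -> not disclose_ballot), contraposes to O(disclose_ballot -> not purge_cache); with O(disclose_ballot) we get O(not purge_cache).
Premise 8, O(not post_bond -> purge_cache), contraposes to O(not purge_cache -> post_bond); with O(not purge_cache) we get O(post_bond).
So O(post_bond) holds — post_bond is obligatory. None of the other listed options is made obligatory by any chain of premises.

post_bond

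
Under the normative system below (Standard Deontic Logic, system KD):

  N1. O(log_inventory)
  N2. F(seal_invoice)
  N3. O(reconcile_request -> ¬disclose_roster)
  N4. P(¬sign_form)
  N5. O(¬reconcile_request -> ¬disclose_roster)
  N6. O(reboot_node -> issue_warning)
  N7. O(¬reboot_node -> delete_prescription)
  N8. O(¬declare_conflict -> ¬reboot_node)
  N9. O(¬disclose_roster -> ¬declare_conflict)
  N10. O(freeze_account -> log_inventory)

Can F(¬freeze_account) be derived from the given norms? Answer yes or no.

Premise 10 is O(freeze_account -> log_inventory); even if O(log_inventory) held, inferring O(freeze_account) would be affirming the consequent — invalid.
No other premise forces O(freeze_account). An ideal world satisfying every premise can still have ¬freeze_account true, so F(¬freeze_account) is not derivable.

No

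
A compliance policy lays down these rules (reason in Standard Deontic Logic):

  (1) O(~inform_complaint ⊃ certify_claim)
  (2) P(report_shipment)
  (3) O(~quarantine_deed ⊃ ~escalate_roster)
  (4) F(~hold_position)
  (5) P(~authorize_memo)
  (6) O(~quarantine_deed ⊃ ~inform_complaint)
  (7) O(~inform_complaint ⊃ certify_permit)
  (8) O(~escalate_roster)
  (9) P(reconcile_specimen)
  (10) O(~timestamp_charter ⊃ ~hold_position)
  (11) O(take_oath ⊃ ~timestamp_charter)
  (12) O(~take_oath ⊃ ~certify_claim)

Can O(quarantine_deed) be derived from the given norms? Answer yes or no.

Premise 4, F(~hold_position), is equivalent to O(hold_position).
The contrapositive of premise 10 (O(~timestamp_charter ⊃ ~hold_position)) is O(hold_position ⊃ timestamp_charter), and O(hold_position) is already established, so O(timestamp_charter).
The contrapositive of premise 11 (O(take_oath ⊃ ~timestamp_charter)) is O(timestamp_charter ⊃ ~take_oath), and O(timestamp_charter) is already established, so O(~take_oath).
Premise 12 is O(~take_oath ⊃ ~certify_claim); since O(~take_oath), deontic closure gives O(~certify_claim).
Premise 1 is O(~inform_complaint ⊃ certify_claim); contrapositively O(~certify_claim ⊃ inform_complaint). Since O(~certify_claim) holds, K gives O(inform_complaint).
Premise 6, O(~quarantine_deed ⊃ ~inform_complaint), contraposes to O(inform_complaint ⊃ quarantine_deed); with O(inform_complaint) we get O(quarantine_deed).
Premises 2, 3, 5, 7, 8, 9 do not contribute to this derivation.
So O(quarantine_deed) follows.

Yes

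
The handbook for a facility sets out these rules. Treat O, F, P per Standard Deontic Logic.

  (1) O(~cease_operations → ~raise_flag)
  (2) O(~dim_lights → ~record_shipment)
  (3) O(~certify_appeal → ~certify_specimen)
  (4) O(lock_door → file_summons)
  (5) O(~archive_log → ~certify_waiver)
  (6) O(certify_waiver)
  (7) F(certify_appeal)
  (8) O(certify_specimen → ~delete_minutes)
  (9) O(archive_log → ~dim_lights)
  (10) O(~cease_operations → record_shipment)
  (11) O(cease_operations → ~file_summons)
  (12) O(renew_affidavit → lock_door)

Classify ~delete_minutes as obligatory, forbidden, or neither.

Premise 8 is O(certify_specimen → ~delete_minutes), but O(certify_specimen) is not derivable from the premises, so it does not yield O(~delete_minutes).
No premise or chain of K-axiom applications forces O(~delete_minutes), and none forces O(delete_minutes). So ~delete_minutes is neither obligatory nor forbidden under these norms.

Neither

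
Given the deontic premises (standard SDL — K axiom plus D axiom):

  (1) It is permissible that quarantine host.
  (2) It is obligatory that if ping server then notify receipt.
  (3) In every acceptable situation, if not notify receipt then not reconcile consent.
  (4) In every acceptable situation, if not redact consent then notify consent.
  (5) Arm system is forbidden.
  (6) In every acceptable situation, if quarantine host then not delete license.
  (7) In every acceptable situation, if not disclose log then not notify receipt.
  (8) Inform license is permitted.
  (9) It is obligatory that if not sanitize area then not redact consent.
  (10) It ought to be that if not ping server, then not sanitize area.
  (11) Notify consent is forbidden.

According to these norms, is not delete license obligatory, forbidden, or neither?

Premise 6 is O(quarantine_host → ¬delete_license), but O(quarantine_host) is not derivable from the premises (the permission P(quarantine_host) asserts only ¬O(¬quarantine_host), not O(quarantine_host)), so it does not yield O(¬delete_license).
No premise or chain of K-axiom applications forces O(¬delete_license), and none forces O(delete_license). So ¬delete_license is neither obligatory nor forbidden under these norms.

Neither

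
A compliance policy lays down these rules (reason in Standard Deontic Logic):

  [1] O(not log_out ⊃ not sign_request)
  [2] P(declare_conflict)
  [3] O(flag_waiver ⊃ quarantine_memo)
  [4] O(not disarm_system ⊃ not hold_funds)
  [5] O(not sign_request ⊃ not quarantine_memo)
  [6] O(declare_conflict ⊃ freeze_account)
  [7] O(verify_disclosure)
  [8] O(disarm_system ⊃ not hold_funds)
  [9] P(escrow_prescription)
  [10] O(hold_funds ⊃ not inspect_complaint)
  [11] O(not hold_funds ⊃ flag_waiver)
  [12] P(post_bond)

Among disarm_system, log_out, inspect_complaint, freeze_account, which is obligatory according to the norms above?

log_out

By case analysis on not disarm_system: premise 4 gives O(not disarm_system ⊃ not hold_funds) and premise 8 gives O(disarm_system ⊃ not hold_funds), so O(not hold_funds) either way.
From O(not hold_funds) and premise 11, O(not hold_funds ⊃ flag_waiver), we obtain O(flag_waiver).
With premise 3, O(flag_waiver ⊃ quarantine_memo), the K-axiom yields O(quarantine_memo).
Premise 5 is O(not sign_request ⊃ not quarantine_memo); contrapositively O(quarantine_memo ⊃ sign_request). Since O(quarantine_memo) holds, K gives O(sign_request).
Premise 1, O(not log_out ⊃ not sign_request), contraposes to O(sign_request ⊃ log_out); with O(sign_request) we get O(log_out).
So O(log_out) holds — log_out is obligatory. None of the other listed options is made obligatory by any chain of premises.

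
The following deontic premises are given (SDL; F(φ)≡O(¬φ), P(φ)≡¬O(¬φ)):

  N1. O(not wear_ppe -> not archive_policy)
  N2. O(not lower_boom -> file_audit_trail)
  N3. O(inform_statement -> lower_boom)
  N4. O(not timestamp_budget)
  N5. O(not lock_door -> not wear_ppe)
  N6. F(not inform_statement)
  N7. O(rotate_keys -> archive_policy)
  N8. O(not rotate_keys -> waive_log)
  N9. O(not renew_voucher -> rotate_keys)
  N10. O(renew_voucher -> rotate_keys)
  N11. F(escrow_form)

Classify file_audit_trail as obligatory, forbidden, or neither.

Premise 2 is O(not lower_boom -> file_audit_trail), but O(not lower_boom) is not derivable from the premises, so it does not yield O(file_audit_trail).
No premise or chain of K-axiom applications forces O(file_audit_trail), and none forces O(not file_audit_trail). So file_audit_trail is neither obligatory nor forbidden under these norms.

Neither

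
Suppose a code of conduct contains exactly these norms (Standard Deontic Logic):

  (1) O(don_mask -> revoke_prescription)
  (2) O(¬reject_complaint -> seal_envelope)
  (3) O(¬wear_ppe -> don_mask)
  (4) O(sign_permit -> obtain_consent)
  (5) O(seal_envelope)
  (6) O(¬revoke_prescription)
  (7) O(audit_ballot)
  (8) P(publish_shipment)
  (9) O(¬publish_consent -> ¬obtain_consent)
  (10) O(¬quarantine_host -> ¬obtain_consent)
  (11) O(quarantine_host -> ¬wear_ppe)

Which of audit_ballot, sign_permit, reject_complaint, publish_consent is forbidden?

Premise 6 states O(¬revoke_prescription) outright.
Premise 1 is O(don_mask -> revoke_prescription); contrapositively O(¬revoke_prescription -> ¬don_mask). Since O(¬revoke_prescription) holds, K gives O(¬don_mask).
Premise 3 is O(¬wear_ppe -> don_mask); contrapositively O(¬don_mask -> wear_ppe). Since O(¬don_mask) holds, K gives O(wear_ppe).
Premise 11, O(quarantine_host -> ¬wear_ppe), contraposes to O(wear_ppe -> ¬quarantine_host); with O(wear_ppe) we get O(¬quarantine_host).
Applying K to premise 10 (O(¬quarantine_host -> ¬obtain_consent)) and O(¬quarantine_host) yields O(¬obtain_consent).
Premise 4, O(sign_permit -> obtain_consent), contraposes to O(¬obtain_consent -> ¬sign_permit); with O(¬obtain_consent) we get O(¬sign_permit).
So O(¬sign_permit) holds, i.e. sign_permit is forbidden. None of the other listed options is forbidden under the premises.

sign_permit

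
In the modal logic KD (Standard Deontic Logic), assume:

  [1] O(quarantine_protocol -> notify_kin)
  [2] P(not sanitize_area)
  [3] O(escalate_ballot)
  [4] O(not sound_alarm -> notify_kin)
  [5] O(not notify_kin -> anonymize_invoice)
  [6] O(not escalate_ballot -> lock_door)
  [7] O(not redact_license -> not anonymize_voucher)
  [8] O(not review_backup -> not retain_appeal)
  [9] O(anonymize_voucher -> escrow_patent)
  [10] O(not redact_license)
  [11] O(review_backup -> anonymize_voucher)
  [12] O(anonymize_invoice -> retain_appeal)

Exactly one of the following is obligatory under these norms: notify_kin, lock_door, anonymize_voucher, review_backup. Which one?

notify_kin

Premise 10 gives O(not redact_license).
Applying K to premise 7 (O(not redact_license -> not anonymize_voucher)) and O(not redact_license) yields O(not anonymize_voucher).
The contrapositive of premise 11 (O(review_backup -> anonymize_voucher)) is O(not anonymize_voucher -> not review_backup), and O(not anonymize_voucher) is already established, so O(not review_backup).
From O(not review_backup) and premise 8, O(not review_backup -> not retain_appeal), we obtain O(not retain_appeal).
Premise 12 is O(anonymize_invoice -> retain_appeal); contrapositively O(not retain_appeal -> not anonymize_invoice). Since O(not retain_appeal) holds, K gives O(not anonymize_invoice).
Premise 5 is O(not notify_kin -> anonymize_invoice); contrapositively O(not anonymize_invoice -> notify_kin). Since O(not anonymize_invoice) holds, K gives O(notify_kin).
So O(notify_kin) holds — notify_kin is obligatory. None of the other listed options is made obligatory by any chain of premises.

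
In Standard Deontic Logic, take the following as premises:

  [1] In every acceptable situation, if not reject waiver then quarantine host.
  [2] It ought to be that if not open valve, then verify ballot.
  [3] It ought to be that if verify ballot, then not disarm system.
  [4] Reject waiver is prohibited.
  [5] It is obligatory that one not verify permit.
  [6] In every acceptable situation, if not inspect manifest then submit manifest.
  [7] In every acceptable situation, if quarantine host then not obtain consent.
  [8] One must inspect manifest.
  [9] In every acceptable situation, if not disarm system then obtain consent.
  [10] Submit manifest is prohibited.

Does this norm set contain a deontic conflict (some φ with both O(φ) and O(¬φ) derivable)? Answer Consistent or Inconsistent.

Consistent

Premise 6 is O(¬inspect_manifest → submit_manifest), but O(¬inspect_manifest) is not derivable from the premises, so it does not yield O(submit_manifest).
So O(submit_manifest) is not derivable, and the apparent clash with O(¬submit_manifest) does not arise.
A world satisfying every obligation exists (e.g. disarm_system=true, inspect_manifest=true, obtain_consent=false, open_valve=true, quarantine_host=true, reject_waiver=false, submit_manifest=false, verify_ballot=false, verify_permit=false); no atom is both obligatory and forbidden, so the set is consistent.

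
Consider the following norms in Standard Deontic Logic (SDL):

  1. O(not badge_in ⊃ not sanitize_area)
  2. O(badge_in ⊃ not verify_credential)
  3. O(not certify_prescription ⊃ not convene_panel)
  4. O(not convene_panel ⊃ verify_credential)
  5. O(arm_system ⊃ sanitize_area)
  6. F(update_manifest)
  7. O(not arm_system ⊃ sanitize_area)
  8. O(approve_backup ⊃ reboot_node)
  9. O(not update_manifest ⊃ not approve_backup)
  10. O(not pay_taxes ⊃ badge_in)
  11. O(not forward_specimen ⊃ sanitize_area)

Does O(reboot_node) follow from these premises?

No

Premise 8 is O(approve_backup ⊃ reboot_node), but O(approve_backup) is not derivable from the premises, so it does not yield O(reboot_node).
No other premise forces O(reboot_node). An ideal world satisfying every premise can still have reboot_node false, so O(reboot_node) is not derivable.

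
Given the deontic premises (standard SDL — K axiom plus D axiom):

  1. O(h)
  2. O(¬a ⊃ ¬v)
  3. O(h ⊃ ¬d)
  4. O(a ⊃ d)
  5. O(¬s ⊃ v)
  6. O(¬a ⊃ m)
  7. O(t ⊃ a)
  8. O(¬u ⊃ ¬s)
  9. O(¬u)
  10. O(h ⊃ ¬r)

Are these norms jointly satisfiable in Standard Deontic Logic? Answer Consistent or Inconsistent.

Inconsistent

Premise 9 gives O(¬u).
With premise 8, O(¬u ⊃ ¬s), the K-axiom yields O(¬s).
From O(¬s) and premise 5, O(¬s ⊃ v), we obtain O(v).
Premise 2 is O(¬a ⊃ ¬v); contrapositively O(v ⊃ a). Since O(v) holds, K gives O(a).
Premise 4 is O(a ⊃ d); since O(a), deontic closure gives O(d).
The contrapositive of premise 3 (O(h ⊃ ¬d)) is O(d ⊃ ¬h), and O(d) is already established, so O(¬h).
However, premise 1 gives O(h).
We now have both O(¬h) and O(h) — h is simultaneously obligatory and forbidden, violating the D-axiom.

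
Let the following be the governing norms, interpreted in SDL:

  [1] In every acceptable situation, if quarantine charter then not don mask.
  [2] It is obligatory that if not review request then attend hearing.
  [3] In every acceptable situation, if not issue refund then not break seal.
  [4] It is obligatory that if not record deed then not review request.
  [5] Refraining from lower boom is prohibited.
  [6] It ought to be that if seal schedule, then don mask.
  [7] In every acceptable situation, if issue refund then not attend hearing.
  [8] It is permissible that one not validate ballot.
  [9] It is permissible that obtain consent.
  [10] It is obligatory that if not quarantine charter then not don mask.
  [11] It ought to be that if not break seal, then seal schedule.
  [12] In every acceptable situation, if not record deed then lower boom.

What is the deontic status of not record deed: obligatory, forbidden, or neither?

Premises 1 and 10 are O(quarantine_charter → ¬don_mask) and O(¬quarantine_charter → ¬don_mask); every ideal world satisfies quarantine_charter or ¬quarantine_charter, so in either case ¬don_mask holds — hence O(¬don_mask).
The contrapositive of premise 6 (O(seal_schedule → don_mask)) is O(¬don_mask → ¬seal_schedule), and O(¬don_mask) is already established, so O(¬seal_schedule).
Premise 11, O(¬break_seal → seal_schedule), contraposes to O(¬seal_schedule → break_seal); with O(¬seal_schedule) we get O(break_seal).
Premise 3 is O(¬issue_refund → ¬break_seal); contrapositively O(break_seal → issue_refund). Since O(break_seal) holds, K gives O(issue_refund).
Applying K to premise 7 (O(issue_refund → ¬attend_hearing)) and O(issue_refund) yields O(¬attend_hearing).
Premise 2, O(¬review_request → attend_hearing), contraposes to O(¬attend_hearing → review_request); with O(¬attend_hearing) we get O(review_request).
The contrapositive of premise 4 (O(¬record_deed → ¬review_request)) is O(review_request → record_deed), and O(review_request) is already established, so O(record_deed).
Premises 5, 8, 9, 12 do not contribute to this derivation.
Thus O(record_deed), which is F(¬record_deed): ¬record_deed is forbidden.

Forbidden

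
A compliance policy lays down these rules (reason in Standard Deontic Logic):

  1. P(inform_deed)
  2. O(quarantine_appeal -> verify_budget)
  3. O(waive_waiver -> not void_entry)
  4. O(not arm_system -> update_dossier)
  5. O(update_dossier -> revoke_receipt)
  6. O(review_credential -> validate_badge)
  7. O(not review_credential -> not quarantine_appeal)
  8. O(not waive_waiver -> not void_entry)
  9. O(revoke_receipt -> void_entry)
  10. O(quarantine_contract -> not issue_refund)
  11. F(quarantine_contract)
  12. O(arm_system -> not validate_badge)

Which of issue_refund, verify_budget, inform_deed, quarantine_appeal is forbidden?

quarantine_appeal

Premises 8 and 3 are O(not waive_waiver -> not void_entry) and O(waive_waiver -> not void_entry); every ideal world satisfies not waive_waiver or waive_waiver, so in either case not void_entry holds — hence O(not void_entry).
Premise 9 is O(revoke_receipt -> void_entry); contrapositively O(not void_entry -> not revoke_receipt). Since O(not void_entry) holds, K gives O(not revoke_receipt).
Premise 5 is O(update_dossier -> revoke_receipt); contrapositively O(not revoke_receipt -> not update_dossier). Since O(not revoke_receipt) holds, K gives O(not update_dossier).
Premise 4 is O(not arm_system -> update_dossier); contrapositively O(not update_dossier -> arm_system). Since O(not update_dossier) holds, K gives O(arm_system).
From O(arm_system) and premise 12, O(arm_system -> not validate_badge), we obtain O(not validate_badge).
Premise 6, O(review_credential -> validate_badge), contraposes to O(not validate_badge -> not review_credential); with O(not validate_badge) we get O(not review_credential).
Applying K to premise 7 (O(not review_credential -> not quarantine_appeal)) and O(not review_credential) yields O(not quarantine_appeal).
So O(not quarantine_appeal) holds, i.e. quarantine_appeal is forbidden. None of the other listed options is forbidden under the premises.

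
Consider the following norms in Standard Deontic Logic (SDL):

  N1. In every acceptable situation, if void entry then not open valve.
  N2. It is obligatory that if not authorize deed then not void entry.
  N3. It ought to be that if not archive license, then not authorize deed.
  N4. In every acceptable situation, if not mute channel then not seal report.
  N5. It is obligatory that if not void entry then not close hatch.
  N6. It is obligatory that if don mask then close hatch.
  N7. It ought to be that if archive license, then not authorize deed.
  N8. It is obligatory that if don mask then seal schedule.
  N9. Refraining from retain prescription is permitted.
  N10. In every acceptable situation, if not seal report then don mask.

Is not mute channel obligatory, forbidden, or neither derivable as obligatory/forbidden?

Premises 7 and 3 cover both cases: O(archive_license → ¬authorize_deed) and O(¬archive_license → ¬authorize_deed). Since archive_license ∨ ¬archive_license is a tautology, O(¬authorize_deed) follows.
Premise 2 is O(¬authorize_deed → ¬void_entry); since O(¬authorize_deed), deontic closure gives O(¬void_entry).
Applying K to premise 5 (O(¬void_entry → ¬close_hatch)) and O(¬void_entry) yields O(¬close_hatch).
The contrapositive of premise 6 (O(don_mask → close_hatch)) is O(¬close_hatch → ¬don_mask), and O(¬close_hatch) is already established, so O(¬don_mask).
Premise 10, O(¬seal_report → don_mask), contraposes to O(¬don_mask → seal_report); with O(¬don_mask) we get O(seal_report).
The contrapositive of premise 4 (O(¬mute_channel → ¬seal_report)) is O(seal_report → mute_channel), and O(seal_report) is already established, so O(mute_channel).
Premises 1, 8, 9 do not contribute to this derivation.
Thus O(mute_channel), which is F(¬mute_channel): ¬mute_channel is forbidden.

Forbidden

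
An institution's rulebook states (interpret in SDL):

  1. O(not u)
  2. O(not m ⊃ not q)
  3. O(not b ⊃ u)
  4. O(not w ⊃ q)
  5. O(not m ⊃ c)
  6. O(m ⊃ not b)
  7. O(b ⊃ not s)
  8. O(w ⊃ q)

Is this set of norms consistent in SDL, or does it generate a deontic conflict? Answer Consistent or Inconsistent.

Inconsistent

Premises 4 and 8 cover both cases: O(not w ⊃ q) and O(w ⊃ q). Since not w ∨ w is a tautology, O(q) follows.
Premise 2, O(not m ⊃ not q), contraposes to O(q ⊃ m); with O(q) we get O(m).
With premise 6, O(m ⊃ not b), the K-axiom yields O(not b).
Applying K to premise 3 (O(not b ⊃ u)) and O(not b) yields O(u).
Yet premise 1 states O(not u).
We now have both O(u) and O(not u) — u is simultaneously obligatory and forbidden, violating the D-axiom.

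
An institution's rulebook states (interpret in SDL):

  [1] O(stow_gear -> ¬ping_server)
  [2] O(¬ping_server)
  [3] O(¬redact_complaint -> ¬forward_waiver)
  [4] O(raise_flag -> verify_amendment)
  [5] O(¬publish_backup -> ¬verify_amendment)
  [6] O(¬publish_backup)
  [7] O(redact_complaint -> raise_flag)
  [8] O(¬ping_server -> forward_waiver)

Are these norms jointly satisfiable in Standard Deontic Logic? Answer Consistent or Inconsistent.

Premise 2 states O(¬ping_server) outright.
From O(¬ping_server) and premise 8, O(¬ping_server -> forward_waiver), we obtain O(forward_waiver).
Premise 3, O(¬redact_complaint -> ¬forward_waiver), contraposes to O(forward_waiver -> redact_complaint); with O(forward_waiver) we get O(redact_complaint).
With premise 7, O(redact_complaint -> raise_flag), the K-axiom yields O(raise_flag).
Applying K to premise 4 (O(raise_flag -> verify_amendment)) and O(raise_flag) yields O(verify_amendment).
Premise 5, O(¬publish_backup -> ¬verify_amendment), contraposes to O(verify_amendment -> publish_backup); with O(verify_amendment) we get O(publish_backup).
Yet premise 6 states O(¬publish_backup).
We now have both O(publish_backup) and O(¬publish_backup) — publish_backup is simultaneously obligatory and forbidden, violating the D-axiom.

Inconsistent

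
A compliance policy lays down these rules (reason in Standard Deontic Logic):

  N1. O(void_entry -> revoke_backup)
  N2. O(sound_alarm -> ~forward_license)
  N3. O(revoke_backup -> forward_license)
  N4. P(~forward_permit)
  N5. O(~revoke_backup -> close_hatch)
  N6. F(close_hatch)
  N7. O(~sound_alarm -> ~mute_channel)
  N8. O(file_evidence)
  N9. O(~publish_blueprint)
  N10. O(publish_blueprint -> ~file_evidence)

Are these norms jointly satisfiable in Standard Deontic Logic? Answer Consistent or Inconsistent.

Premise 10 is O(publish_blueprint -> ~file_evidence), but O(publish_blueprint) is not derivable from the premises, so it does not yield O(~file_evidence).
So O(~file_evidence) is not derivable, and the apparent clash with O(file_evidence) does not arise.
A world satisfying every obligation exists (e.g. close_hatch=false, file_evidence=true, forward_license=true, forward_permit=false, mute_channel=false, publish_blueprint=false, revoke_backup=true, sound_alarm=false, void_entry=false); no atom is both obligatory and forbidden, so the set is consistent.

Consistent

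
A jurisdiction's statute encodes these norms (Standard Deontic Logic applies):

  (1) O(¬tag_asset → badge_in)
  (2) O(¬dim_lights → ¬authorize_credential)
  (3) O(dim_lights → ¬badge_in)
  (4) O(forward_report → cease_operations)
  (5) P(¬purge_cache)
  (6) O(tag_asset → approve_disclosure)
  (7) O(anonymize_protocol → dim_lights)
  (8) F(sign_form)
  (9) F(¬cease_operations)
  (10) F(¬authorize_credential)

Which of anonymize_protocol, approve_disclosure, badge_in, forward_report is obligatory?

approve_disclosure

Premise 10 is F(¬authorize_credential), i.e. O(authorize_credential).
Premise 2 is O(¬dim_lights → ¬authorize_credential); contrapositively O(authorize_credential → dim_lights). Since O(authorize_credential) holds, K gives O(dim_lights).
Applying K to premise 3 (O(dim_lights → ¬badge_in)) and O(dim_lights) yields O(¬badge_in).
Premise 1, O(¬tag_asset → badge_in), contraposes to O(¬badge_in → tag_asset); with O(¬badge_in) we get O(tag_asset).
From O(tag_asset) and premise 6, O(tag_asset → approve_disclosure), we obtain O(approve_disclosure).
So O(approve_disclosure) holds — approve_disclosure is obligatory. None of the other listed options is made obligatory by any chain of premises.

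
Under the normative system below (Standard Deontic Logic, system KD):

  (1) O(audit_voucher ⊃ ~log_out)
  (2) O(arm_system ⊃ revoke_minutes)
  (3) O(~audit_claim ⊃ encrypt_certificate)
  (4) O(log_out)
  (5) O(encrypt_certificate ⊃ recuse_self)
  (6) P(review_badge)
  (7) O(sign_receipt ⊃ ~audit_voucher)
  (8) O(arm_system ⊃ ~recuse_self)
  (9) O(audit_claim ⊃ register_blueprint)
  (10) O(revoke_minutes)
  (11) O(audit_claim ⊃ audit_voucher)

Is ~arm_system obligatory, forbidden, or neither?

Obligatory

Premise 4 states O(log_out) outright.
The contrapositive of premise 1 (O(audit_voucher ⊃ ~log_out)) is O(log_out ⊃ ~audit_voucher), and O(log_out) is already established, so O(~audit_voucher).
The contrapositive of premise 11 (O(audit_claim ⊃ audit_voucher)) is O(~audit_voucher ⊃ ~audit_claim), and O(~audit_voucher) is already established, so O(~audit_claim).
Applying K to premise 3 (O(~audit_claim ⊃ encrypt_certificate)) and O(~audit_claim) yields O(encrypt_certificate).
From O(encrypt_certificate) and premise 5, O(encrypt_certificate ⊃ recuse_self), we obtain O(recuse_self).
Premise 8, O(arm_system ⊃ ~recuse_self), contraposes to O(recuse_self ⊃ ~arm_system); with O(recuse_self) we get O(~arm_system).
Premises 2, 6, 7, 9, 10 do not contribute to this derivation.
Hence ~arm_system is obligatory.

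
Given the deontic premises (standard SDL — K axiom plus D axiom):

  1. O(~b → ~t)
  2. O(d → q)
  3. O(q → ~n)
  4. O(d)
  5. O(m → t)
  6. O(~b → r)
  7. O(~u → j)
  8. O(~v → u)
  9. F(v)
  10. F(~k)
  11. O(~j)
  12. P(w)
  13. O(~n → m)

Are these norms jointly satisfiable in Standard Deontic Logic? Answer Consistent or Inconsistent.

Consistent

Premise 7 is O(~u → j), but O(~u) is not derivable from the premises, so it does not yield O(j).
So O(j) is not derivable, and the apparent clash with O(~j) does not arise.
A world satisfying every obligation exists (e.g. b=true, d=true, j=false, k=true, m=true, n=false, q=true, r=false, t=true, u=true, v=false, w=false); no atom is both obligatory and forbidden, so the set is consistent.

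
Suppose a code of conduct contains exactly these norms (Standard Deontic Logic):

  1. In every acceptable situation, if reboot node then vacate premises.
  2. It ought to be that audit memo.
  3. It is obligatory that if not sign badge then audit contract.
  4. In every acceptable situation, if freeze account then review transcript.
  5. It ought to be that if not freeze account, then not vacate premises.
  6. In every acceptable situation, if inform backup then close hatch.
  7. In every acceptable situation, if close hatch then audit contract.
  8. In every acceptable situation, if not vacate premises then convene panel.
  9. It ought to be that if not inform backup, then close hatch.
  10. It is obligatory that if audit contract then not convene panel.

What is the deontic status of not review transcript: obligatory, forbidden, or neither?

Premises 6 and 9 cover both cases: O(inform_backup → close_hatch) and O(¬inform_backup → close_hatch). Since inform_backup ∨ ¬inform_backup is a tautology, O(close_hatch) follows.
Applying K to premise 7 (O(close_hatch → audit_contract)) and O(close_hatch) yields O(audit_contract).
Applying K to premise 10 (O(audit_contract → ¬convene_panel)) and O(audit_contract) yields O(¬convene_panel).
The contrapositive of premise 8 (O(¬vacate_premises → convene_panel)) is O(¬convene_panel → vacate_premises), and O(¬convene_panel) is already established, so O(vacate_premises).
Premise 5, O(¬freeze_account → ¬vacate_premises), contraposes to O(vacate_premises → freeze_account); with O(vacate_premises) we get O(freeze_account).
Applying K to premise 4 (O(freeze_account → review_transcript)) and O(freeze_account) yields O(review_transcript).
Premises 1, 2, 3 do not contribute to this derivation.
Thus O(review_transcript), which is F(¬review_transcript): ¬review_transcript is forbidden.

Forbidden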